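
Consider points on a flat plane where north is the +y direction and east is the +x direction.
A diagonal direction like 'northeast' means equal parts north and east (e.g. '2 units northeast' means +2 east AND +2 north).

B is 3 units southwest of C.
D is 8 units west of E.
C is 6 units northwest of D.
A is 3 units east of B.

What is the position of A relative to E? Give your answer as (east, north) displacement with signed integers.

Answer: A is at (east=-14, north=3) relative to E.

Derivation:
Place E at the origin (east=0, north=0).
  D is 8 units west of E: delta (east=-8, north=+0); D at (east=-8, north=0).
  C is 6 units northwest of D: delta (east=-6, north=+6); C at (east=-14, north=6).
  B is 3 units southwest of C: delta (east=-3, north=-3); B at (east=-17, north=3).
  A is 3 units east of B: delta (east=+3, north=+0); A at (east=-14, north=3).
Therefore A relative to E: (east=-14, north=3).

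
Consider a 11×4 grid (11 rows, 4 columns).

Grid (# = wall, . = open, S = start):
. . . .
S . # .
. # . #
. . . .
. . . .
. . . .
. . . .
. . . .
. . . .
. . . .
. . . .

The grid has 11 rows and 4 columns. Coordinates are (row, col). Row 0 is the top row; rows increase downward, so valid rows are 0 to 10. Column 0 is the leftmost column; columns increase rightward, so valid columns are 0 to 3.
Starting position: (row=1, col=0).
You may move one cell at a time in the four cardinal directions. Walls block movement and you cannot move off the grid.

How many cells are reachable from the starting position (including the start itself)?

BFS flood-fill from (row=1, col=0):
  Distance 0: (row=1, col=0)
  Distance 1: (row=0, col=0), (row=1, col=1), (row=2, col=0)
  Distance 2: (row=0, col=1), (row=3, col=0)
  Distance 3: (row=0, col=2), (row=3, col=1), (row=4, col=0)
  Distance 4: (row=0, col=3), (row=3, col=2), (row=4, col=1), (row=5, col=0)
  Distance 5: (row=1, col=3), (row=2, col=2), (row=3, col=3), (row=4, col=2), (row=5, col=1), (row=6, col=0)
  Distance 6: (row=4, col=3), (row=5, col=2), (row=6, col=1), (row=7, col=0)
  Distance 7: (row=5, col=3), (row=6, col=2), (row=7, col=1), (row=8, col=0)
  Distance 8: (row=6, col=3), (row=7, col=2), (row=8, col=1), (row=9, col=0)
  Distance 9: (row=7, col=3), (row=8, col=2), (row=9, col=1), (row=10, col=0)
  Distance 10: (row=8, col=3), (row=9, col=2), (row=10, col=1)
  Distance 11: (row=9, col=3), (row=10, col=2)
  Distance 12: (row=10, col=3)
Total reachable: 41 (grid has 41 open cells total)

Answer: Reachable cells: 41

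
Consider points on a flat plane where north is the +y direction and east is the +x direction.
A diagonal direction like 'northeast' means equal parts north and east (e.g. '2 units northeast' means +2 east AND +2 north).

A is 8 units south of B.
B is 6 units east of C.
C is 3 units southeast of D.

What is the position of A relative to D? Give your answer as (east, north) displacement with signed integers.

Place D at the origin (east=0, north=0).
  C is 3 units southeast of D: delta (east=+3, north=-3); C at (east=3, north=-3).
  B is 6 units east of C: delta (east=+6, north=+0); B at (east=9, north=-3).
  A is 8 units south of B: delta (east=+0, north=-8); A at (east=9, north=-11).
Therefore A relative to D: (east=9, north=-11).

Answer: A is at (east=9, north=-11) relative to D.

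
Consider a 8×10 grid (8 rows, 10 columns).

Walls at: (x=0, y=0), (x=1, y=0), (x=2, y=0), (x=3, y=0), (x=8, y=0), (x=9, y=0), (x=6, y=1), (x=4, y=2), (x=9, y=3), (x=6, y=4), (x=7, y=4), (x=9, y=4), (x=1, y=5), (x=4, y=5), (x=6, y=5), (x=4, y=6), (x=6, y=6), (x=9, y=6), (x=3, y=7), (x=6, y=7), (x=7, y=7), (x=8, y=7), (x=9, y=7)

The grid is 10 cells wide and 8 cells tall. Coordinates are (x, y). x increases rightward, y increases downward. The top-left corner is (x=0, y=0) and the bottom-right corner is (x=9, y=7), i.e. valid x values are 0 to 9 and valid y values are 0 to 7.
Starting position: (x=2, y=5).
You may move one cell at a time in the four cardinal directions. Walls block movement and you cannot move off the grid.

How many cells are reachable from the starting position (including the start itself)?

BFS flood-fill from (x=2, y=5):
  Distance 0: (x=2, y=5)
  Distance 1: (x=2, y=4), (x=3, y=5), (x=2, y=6)
  Distance 2: (x=2, y=3), (x=1, y=4), (x=3, y=4), (x=1, y=6), (x=3, y=6), (x=2, y=7)
  Distance 3: (x=2, y=2), (x=1, y=3), (x=3, y=3), (x=0, y=4), (x=4, y=4), (x=0, y=6), (x=1, y=7)
  Distance 4: (x=2, y=1), (x=1, y=2), (x=3, y=2), (x=0, y=3), (x=4, y=3), (x=5, y=4), (x=0, y=5), (x=0, y=7)
  Distance 5: (x=1, y=1), (x=3, y=1), (x=0, y=2), (x=5, y=3), (x=5, y=5)
  Distance 6: (x=0, y=1), (x=4, y=1), (x=5, y=2), (x=6, y=3), (x=5, y=6)
  Distance 7: (x=4, y=0), (x=5, y=1), (x=6, y=2), (x=7, y=3), (x=5, y=7)
  Distance 8: (x=5, y=0), (x=7, y=2), (x=8, y=3), (x=4, y=7)
  Distance 9: (x=6, y=0), (x=7, y=1), (x=8, y=2), (x=8, y=4)
  Distance 10: (x=7, y=0), (x=8, y=1), (x=9, y=2), (x=8, y=5)
  Distance 11: (x=9, y=1), (x=7, y=5), (x=9, y=5), (x=8, y=6)
  Distance 12: (x=7, y=6)
Total reachable: 57 (grid has 57 open cells total)

Answer: Reachable cells: 57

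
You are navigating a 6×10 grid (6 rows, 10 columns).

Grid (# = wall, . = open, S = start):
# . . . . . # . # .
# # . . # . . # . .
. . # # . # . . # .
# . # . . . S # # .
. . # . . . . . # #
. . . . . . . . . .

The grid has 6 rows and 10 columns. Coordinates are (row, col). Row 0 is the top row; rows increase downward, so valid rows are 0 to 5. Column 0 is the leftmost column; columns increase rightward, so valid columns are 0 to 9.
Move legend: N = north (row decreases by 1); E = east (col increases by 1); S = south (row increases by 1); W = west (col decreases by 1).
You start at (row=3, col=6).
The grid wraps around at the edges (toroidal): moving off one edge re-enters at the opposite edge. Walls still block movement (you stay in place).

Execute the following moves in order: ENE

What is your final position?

Answer: Final position: (row=2, col=7)

Derivation:
Start: (row=3, col=6)
  E (east): blocked, stay at (row=3, col=6)
  N (north): (row=3, col=6) -> (row=2, col=6)
  E (east): (row=2, col=6) -> (row=2, col=7)
Final: (row=2, col=7)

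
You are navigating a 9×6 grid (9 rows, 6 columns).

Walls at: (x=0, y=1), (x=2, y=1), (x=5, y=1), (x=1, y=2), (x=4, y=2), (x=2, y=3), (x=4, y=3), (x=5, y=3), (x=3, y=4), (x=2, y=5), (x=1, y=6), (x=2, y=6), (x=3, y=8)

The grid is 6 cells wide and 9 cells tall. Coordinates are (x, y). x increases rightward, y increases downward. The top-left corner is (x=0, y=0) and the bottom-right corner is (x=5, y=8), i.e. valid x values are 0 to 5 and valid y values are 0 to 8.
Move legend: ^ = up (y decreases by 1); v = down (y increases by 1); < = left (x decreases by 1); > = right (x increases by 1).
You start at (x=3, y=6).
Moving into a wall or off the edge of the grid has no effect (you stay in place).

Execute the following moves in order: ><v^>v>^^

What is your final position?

Start: (x=3, y=6)
  > (right): (x=3, y=6) -> (x=4, y=6)
  < (left): (x=4, y=6) -> (x=3, y=6)
  v (down): (x=3, y=6) -> (x=3, y=7)
  ^ (up): (x=3, y=7) -> (x=3, y=6)
  > (right): (x=3, y=6) -> (x=4, y=6)
  v (down): (x=4, y=6) -> (x=4, y=7)
  > (right): (x=4, y=7) -> (x=5, y=7)
  ^ (up): (x=5, y=7) -> (x=5, y=6)
  ^ (up): (x=5, y=6) -> (x=5, y=5)
Final: (x=5, y=5)

Answer: Final position: (x=5, y=5)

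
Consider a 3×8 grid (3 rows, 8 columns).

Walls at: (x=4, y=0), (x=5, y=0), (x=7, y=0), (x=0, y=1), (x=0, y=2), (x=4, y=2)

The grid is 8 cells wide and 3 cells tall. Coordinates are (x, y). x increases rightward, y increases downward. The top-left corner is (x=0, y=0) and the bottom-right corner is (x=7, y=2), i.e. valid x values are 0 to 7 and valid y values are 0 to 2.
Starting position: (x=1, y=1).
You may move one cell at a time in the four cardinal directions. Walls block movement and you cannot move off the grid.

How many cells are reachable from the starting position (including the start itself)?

Answer: Reachable cells: 18

Derivation:
BFS flood-fill from (x=1, y=1):
  Distance 0: (x=1, y=1)
  Distance 1: (x=1, y=0), (x=2, y=1), (x=1, y=2)
  Distance 2: (x=0, y=0), (x=2, y=0), (x=3, y=1), (x=2, y=2)
  Distance 3: (x=3, y=0), (x=4, y=1), (x=3, y=2)
  Distance 4: (x=5, y=1)
  Distance 5: (x=6, y=1), (x=5, y=2)
  Distance 6: (x=6, y=0), (x=7, y=1), (x=6, y=2)
  Distance 7: (x=7, y=2)
Total reachable: 18 (grid has 18 open cells total)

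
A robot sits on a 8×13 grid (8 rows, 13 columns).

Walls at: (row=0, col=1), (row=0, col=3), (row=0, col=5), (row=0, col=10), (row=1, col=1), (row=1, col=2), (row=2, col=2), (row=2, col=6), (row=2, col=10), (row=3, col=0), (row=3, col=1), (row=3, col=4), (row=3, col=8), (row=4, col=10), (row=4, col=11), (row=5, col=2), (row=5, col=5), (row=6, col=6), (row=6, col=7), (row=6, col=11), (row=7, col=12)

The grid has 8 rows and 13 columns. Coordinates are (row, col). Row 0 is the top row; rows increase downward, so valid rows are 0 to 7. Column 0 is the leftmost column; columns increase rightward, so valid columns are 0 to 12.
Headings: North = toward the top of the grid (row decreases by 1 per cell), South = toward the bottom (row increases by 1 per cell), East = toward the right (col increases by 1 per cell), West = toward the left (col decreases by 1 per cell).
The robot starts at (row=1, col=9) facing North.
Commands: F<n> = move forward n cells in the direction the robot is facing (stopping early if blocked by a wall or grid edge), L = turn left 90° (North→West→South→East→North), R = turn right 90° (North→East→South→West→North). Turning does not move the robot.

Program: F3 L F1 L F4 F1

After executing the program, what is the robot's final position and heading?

Start: (row=1, col=9), facing North
  F3: move forward 1/3 (blocked), now at (row=0, col=9)
  L: turn left, now facing West
  F1: move forward 1, now at (row=0, col=8)
  L: turn left, now facing South
  F4: move forward 2/4 (blocked), now at (row=2, col=8)
  F1: move forward 0/1 (blocked), now at (row=2, col=8)
Final: (row=2, col=8), facing South

Answer: Final position: (row=2, col=8), facing South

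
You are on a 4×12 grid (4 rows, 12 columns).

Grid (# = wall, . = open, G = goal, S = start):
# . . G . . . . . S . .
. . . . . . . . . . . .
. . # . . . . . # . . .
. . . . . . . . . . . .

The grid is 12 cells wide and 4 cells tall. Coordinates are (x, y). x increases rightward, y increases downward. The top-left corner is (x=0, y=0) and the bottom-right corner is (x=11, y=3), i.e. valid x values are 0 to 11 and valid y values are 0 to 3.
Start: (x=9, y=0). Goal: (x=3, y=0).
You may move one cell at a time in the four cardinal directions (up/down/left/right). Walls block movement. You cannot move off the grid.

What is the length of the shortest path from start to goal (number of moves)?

Answer: Shortest path length: 6

Derivation:
BFS from (x=9, y=0) until reaching (x=3, y=0):
  Distance 0: (x=9, y=0)
  Distance 1: (x=8, y=0), (x=10, y=0), (x=9, y=1)
  Distance 2: (x=7, y=0), (x=11, y=0), (x=8, y=1), (x=10, y=1), (x=9, y=2)
  Distance 3: (x=6, y=0), (x=7, y=1), (x=11, y=1), (x=10, y=2), (x=9, y=3)
  Distance 4: (x=5, y=0), (x=6, y=1), (x=7, y=2), (x=11, y=2), (x=8, y=3), (x=10, y=3)
  Distance 5: (x=4, y=0), (x=5, y=1), (x=6, y=2), (x=7, y=3), (x=11, y=3)
  Distance 6: (x=3, y=0), (x=4, y=1), (x=5, y=2), (x=6, y=3)  <- goal reached here
One shortest path (6 moves): (x=9, y=0) -> (x=8, y=0) -> (x=7, y=0) -> (x=6, y=0) -> (x=5, y=0) -> (x=4, y=0) -> (x=3, y=0)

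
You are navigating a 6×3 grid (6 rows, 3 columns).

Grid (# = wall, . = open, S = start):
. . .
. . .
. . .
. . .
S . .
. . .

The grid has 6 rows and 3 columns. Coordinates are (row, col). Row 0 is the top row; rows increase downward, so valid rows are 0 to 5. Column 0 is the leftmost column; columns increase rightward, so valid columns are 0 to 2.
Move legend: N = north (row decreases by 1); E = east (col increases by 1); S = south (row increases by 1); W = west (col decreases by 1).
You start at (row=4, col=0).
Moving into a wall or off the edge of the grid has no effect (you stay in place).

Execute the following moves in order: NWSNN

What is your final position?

Answer: Final position: (row=2, col=0)

Derivation:
Start: (row=4, col=0)
  N (north): (row=4, col=0) -> (row=3, col=0)
  W (west): blocked, stay at (row=3, col=0)
  S (south): (row=3, col=0) -> (row=4, col=0)
  N (north): (row=4, col=0) -> (row=3, col=0)
  N (north): (row=3, col=0) -> (row=2, col=0)
Final: (row=2, col=0)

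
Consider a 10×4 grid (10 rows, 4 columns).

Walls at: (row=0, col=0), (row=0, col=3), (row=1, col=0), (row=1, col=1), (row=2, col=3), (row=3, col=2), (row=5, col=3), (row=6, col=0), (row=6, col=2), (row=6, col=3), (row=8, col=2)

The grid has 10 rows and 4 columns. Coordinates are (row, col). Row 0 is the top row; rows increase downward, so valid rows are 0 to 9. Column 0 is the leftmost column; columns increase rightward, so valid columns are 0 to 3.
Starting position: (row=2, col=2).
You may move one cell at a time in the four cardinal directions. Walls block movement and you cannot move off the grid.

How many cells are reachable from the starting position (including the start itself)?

BFS flood-fill from (row=2, col=2):
  Distance 0: (row=2, col=2)
  Distance 1: (row=1, col=2), (row=2, col=1)
  Distance 2: (row=0, col=2), (row=1, col=3), (row=2, col=0), (row=3, col=1)
  Distance 3: (row=0, col=1), (row=3, col=0), (row=4, col=1)
  Distance 4: (row=4, col=0), (row=4, col=2), (row=5, col=1)
  Distance 5: (row=4, col=3), (row=5, col=0), (row=5, col=2), (row=6, col=1)
  Distance 6: (row=3, col=3), (row=7, col=1)
  Distance 7: (row=7, col=0), (row=7, col=2), (row=8, col=1)
  Distance 8: (row=7, col=3), (row=8, col=0), (row=9, col=1)
  Distance 9: (row=8, col=3), (row=9, col=0), (row=9, col=2)
  Distance 10: (row=9, col=3)
Total reachable: 29 (grid has 29 open cells total)

Answer: Reachable cells: 29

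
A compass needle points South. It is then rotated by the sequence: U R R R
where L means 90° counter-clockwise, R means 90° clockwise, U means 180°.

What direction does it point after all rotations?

Start: South
  U (U-turn (180°)) -> North
  R (right (90° clockwise)) -> East
  R (right (90° clockwise)) -> South
  R (right (90° clockwise)) -> West
Final: West

Answer: Final heading: West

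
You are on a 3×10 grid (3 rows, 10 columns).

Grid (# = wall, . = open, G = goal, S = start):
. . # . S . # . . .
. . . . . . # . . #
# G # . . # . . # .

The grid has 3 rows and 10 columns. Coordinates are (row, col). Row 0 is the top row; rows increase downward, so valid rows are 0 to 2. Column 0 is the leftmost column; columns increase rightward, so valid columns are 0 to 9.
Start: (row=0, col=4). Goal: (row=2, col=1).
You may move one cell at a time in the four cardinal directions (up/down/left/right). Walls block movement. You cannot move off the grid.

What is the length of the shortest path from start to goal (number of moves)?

Answer: Shortest path length: 5

Derivation:
BFS from (row=0, col=4) until reaching (row=2, col=1):
  Distance 0: (row=0, col=4)
  Distance 1: (row=0, col=3), (row=0, col=5), (row=1, col=4)
  Distance 2: (row=1, col=3), (row=1, col=5), (row=2, col=4)
  Distance 3: (row=1, col=2), (row=2, col=3)
  Distance 4: (row=1, col=1)
  Distance 5: (row=0, col=1), (row=1, col=0), (row=2, col=1)  <- goal reached here
One shortest path (5 moves): (row=0, col=4) -> (row=0, col=3) -> (row=1, col=3) -> (row=1, col=2) -> (row=1, col=1) -> (row=2, col=1)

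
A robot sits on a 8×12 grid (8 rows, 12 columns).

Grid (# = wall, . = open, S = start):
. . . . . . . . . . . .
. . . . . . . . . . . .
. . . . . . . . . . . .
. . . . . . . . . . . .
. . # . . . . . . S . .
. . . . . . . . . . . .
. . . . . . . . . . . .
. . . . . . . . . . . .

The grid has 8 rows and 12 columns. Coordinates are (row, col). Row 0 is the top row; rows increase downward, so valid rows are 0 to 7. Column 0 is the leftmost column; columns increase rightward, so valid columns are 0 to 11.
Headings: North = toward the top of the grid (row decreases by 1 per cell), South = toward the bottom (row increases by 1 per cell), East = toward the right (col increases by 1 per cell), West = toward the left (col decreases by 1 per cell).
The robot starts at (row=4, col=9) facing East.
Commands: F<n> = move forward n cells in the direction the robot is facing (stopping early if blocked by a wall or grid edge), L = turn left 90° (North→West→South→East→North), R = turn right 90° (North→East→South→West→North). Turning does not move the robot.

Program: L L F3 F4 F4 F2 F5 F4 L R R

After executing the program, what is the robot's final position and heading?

Answer: Final position: (row=4, col=3), facing North

Derivation:
Start: (row=4, col=9), facing East
  L: turn left, now facing North
  L: turn left, now facing West
  F3: move forward 3, now at (row=4, col=6)
  F4: move forward 3/4 (blocked), now at (row=4, col=3)
  F4: move forward 0/4 (blocked), now at (row=4, col=3)
  F2: move forward 0/2 (blocked), now at (row=4, col=3)
  F5: move forward 0/5 (blocked), now at (row=4, col=3)
  F4: move forward 0/4 (blocked), now at (row=4, col=3)
  L: turn left, now facing South
  R: turn right, now facing West
  R: turn right, now facing North
Final: (row=4, col=3), facing North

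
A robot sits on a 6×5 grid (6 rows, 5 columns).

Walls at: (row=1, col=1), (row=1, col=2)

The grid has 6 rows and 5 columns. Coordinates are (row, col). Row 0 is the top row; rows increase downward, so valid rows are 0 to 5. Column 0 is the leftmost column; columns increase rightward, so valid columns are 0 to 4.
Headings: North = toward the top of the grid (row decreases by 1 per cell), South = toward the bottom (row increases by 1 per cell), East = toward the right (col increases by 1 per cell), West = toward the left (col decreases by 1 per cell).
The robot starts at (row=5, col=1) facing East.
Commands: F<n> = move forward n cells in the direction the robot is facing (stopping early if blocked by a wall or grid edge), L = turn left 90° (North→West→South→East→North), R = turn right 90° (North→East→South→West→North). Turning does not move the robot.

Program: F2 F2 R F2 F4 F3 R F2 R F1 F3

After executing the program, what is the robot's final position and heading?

Answer: Final position: (row=2, col=2), facing North

Derivation:
Start: (row=5, col=1), facing East
  F2: move forward 2, now at (row=5, col=3)
  F2: move forward 1/2 (blocked), now at (row=5, col=4)
  R: turn right, now facing South
  F2: move forward 0/2 (blocked), now at (row=5, col=4)
  F4: move forward 0/4 (blocked), now at (row=5, col=4)
  F3: move forward 0/3 (blocked), now at (row=5, col=4)
  R: turn right, now facing West
  F2: move forward 2, now at (row=5, col=2)
  R: turn right, now facing North
  F1: move forward 1, now at (row=4, col=2)
  F3: move forward 2/3 (blocked), now at (row=2, col=2)
Final: (row=2, col=2), facing North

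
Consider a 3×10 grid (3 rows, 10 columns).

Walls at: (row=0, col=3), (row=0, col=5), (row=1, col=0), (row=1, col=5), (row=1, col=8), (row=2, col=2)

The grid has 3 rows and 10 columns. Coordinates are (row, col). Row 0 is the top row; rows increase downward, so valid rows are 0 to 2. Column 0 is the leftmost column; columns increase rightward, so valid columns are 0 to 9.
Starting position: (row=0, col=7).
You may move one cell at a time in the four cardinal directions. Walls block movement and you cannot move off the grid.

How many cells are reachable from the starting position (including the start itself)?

BFS flood-fill from (row=0, col=7):
  Distance 0: (row=0, col=7)
  Distance 1: (row=0, col=6), (row=0, col=8), (row=1, col=7)
  Distance 2: (row=0, col=9), (row=1, col=6), (row=2, col=7)
  Distance 3: (row=1, col=9), (row=2, col=6), (row=2, col=8)
  Distance 4: (row=2, col=5), (row=2, col=9)
  Distance 5: (row=2, col=4)
  Distance 6: (row=1, col=4), (row=2, col=3)
  Distance 7: (row=0, col=4), (row=1, col=3)
  Distance 8: (row=1, col=2)
  Distance 9: (row=0, col=2), (row=1, col=1)
  Distance 10: (row=0, col=1), (row=2, col=1)
  Distance 11: (row=0, col=0), (row=2, col=0)
Total reachable: 24 (grid has 24 open cells total)

Answer: Reachable cells: 24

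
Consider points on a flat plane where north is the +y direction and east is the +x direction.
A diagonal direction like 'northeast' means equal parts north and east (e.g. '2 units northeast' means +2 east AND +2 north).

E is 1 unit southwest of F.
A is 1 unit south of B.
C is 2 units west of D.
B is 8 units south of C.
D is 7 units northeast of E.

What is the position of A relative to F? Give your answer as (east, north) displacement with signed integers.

Place F at the origin (east=0, north=0).
  E is 1 unit southwest of F: delta (east=-1, north=-1); E at (east=-1, north=-1).
  D is 7 units northeast of E: delta (east=+7, north=+7); D at (east=6, north=6).
  C is 2 units west of D: delta (east=-2, north=+0); C at (east=4, north=6).
  B is 8 units south of C: delta (east=+0, north=-8); B at (east=4, north=-2).
  A is 1 unit south of B: delta (east=+0, north=-1); A at (east=4, north=-3).
Therefore A relative to F: (east=4, north=-3).

Answer: A is at (east=4, north=-3) relative to F.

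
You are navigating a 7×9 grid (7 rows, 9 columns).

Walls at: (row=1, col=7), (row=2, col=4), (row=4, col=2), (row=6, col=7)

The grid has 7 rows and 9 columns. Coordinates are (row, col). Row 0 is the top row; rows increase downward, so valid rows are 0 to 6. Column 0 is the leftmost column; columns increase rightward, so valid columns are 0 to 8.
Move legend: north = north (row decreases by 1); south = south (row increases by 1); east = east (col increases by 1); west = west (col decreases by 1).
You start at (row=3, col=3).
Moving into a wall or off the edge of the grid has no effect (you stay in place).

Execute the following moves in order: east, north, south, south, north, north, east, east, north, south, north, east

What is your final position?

Answer: Final position: (row=2, col=7)

Derivation:
Start: (row=3, col=3)
  east (east): (row=3, col=3) -> (row=3, col=4)
  north (north): blocked, stay at (row=3, col=4)
  south (south): (row=3, col=4) -> (row=4, col=4)
  south (south): (row=4, col=4) -> (row=5, col=4)
  north (north): (row=5, col=4) -> (row=4, col=4)
  north (north): (row=4, col=4) -> (row=3, col=4)
  east (east): (row=3, col=4) -> (row=3, col=5)
  east (east): (row=3, col=5) -> (row=3, col=6)
  north (north): (row=3, col=6) -> (row=2, col=6)
  south (south): (row=2, col=6) -> (row=3, col=6)
  north (north): (row=3, col=6) -> (row=2, col=6)
  east (east): (row=2, col=6) -> (row=2, col=7)
Final: (row=2, col=7)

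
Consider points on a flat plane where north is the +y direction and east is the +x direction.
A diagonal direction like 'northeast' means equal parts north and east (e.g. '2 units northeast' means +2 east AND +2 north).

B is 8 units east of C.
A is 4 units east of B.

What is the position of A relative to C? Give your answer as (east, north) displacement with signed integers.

Place C at the origin (east=0, north=0).
  B is 8 units east of C: delta (east=+8, north=+0); B at (east=8, north=0).
  A is 4 units east of B: delta (east=+4, north=+0); A at (east=12, north=0).
Therefore A relative to C: (east=12, north=0).

Answer: A is at (east=12, north=0) relative to C.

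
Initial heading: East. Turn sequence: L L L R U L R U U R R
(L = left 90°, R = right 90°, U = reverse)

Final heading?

Start: East
  L (left (90° counter-clockwise)) -> North
  L (left (90° counter-clockwise)) -> West
  L (left (90° counter-clockwise)) -> South
  R (right (90° clockwise)) -> West
  U (U-turn (180°)) -> East
  L (left (90° counter-clockwise)) -> North
  R (right (90° clockwise)) -> East
  U (U-turn (180°)) -> West
  U (U-turn (180°)) -> East
  R (right (90° clockwise)) -> South
  R (right (90° clockwise)) -> West
Final: West

Answer: Final heading: West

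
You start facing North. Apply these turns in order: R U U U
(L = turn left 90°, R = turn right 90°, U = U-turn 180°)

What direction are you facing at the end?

Answer: Final heading: West

Derivation:
Start: North
  R (right (90° clockwise)) -> East
  U (U-turn (180°)) -> West
  U (U-turn (180°)) -> East
  U (U-turn (180°)) -> West
Final: West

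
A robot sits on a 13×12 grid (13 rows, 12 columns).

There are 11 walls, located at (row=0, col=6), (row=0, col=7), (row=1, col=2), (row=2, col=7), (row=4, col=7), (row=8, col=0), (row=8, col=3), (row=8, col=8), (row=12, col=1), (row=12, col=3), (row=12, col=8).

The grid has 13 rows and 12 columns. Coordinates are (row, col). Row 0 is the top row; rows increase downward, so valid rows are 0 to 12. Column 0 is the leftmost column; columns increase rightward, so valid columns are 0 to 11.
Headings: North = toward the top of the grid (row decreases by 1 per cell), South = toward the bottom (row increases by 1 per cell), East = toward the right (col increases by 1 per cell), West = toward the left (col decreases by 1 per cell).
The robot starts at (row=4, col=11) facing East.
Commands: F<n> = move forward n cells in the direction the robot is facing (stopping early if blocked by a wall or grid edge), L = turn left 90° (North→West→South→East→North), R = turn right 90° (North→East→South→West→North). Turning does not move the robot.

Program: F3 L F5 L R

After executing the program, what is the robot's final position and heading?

Start: (row=4, col=11), facing East
  F3: move forward 0/3 (blocked), now at (row=4, col=11)
  L: turn left, now facing North
  F5: move forward 4/5 (blocked), now at (row=0, col=11)
  L: turn left, now facing West
  R: turn right, now facing North
Final: (row=0, col=11), facing North

Answer: Final position: (row=0, col=11), facing North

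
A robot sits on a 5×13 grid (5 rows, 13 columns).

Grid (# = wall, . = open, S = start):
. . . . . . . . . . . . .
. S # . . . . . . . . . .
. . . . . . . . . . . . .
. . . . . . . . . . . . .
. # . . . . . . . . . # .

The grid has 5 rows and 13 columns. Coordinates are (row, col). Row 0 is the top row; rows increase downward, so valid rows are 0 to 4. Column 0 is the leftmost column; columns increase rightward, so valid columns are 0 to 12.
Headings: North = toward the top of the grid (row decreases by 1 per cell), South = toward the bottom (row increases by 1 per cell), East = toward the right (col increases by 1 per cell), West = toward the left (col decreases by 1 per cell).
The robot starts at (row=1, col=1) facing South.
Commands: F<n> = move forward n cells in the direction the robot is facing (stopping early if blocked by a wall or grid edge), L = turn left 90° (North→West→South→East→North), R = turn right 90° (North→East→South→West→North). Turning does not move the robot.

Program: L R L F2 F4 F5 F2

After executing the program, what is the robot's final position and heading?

Start: (row=1, col=1), facing South
  L: turn left, now facing East
  R: turn right, now facing South
  L: turn left, now facing East
  F2: move forward 0/2 (blocked), now at (row=1, col=1)
  F4: move forward 0/4 (blocked), now at (row=1, col=1)
  F5: move forward 0/5 (blocked), now at (row=1, col=1)
  F2: move forward 0/2 (blocked), now at (row=1, col=1)
Final: (row=1, col=1), facing East

Answer: Final position: (row=1, col=1), facing East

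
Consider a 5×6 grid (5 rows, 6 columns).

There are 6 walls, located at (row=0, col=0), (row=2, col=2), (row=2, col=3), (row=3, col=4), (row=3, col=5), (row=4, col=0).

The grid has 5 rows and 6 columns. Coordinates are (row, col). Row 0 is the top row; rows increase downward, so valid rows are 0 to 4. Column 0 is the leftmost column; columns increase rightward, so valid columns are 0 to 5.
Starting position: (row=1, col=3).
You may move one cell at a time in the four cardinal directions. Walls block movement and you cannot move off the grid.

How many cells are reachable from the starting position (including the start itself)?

Answer: Reachable cells: 24

Derivation:
BFS flood-fill from (row=1, col=3):
  Distance 0: (row=1, col=3)
  Distance 1: (row=0, col=3), (row=1, col=2), (row=1, col=4)
  Distance 2: (row=0, col=2), (row=0, col=4), (row=1, col=1), (row=1, col=5), (row=2, col=4)
  Distance 3: (row=0, col=1), (row=0, col=5), (row=1, col=0), (row=2, col=1), (row=2, col=5)
  Distance 4: (row=2, col=0), (row=3, col=1)
  Distance 5: (row=3, col=0), (row=3, col=2), (row=4, col=1)
  Distance 6: (row=3, col=3), (row=4, col=2)
  Distance 7: (row=4, col=3)
  Distance 8: (row=4, col=4)
  Distance 9: (row=4, col=5)
Total reachable: 24 (grid has 24 open cells total)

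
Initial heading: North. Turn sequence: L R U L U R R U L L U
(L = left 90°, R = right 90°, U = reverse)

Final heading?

Answer: Final heading: West

Derivation:
Start: North
  L (left (90° counter-clockwise)) -> West
  R (right (90° clockwise)) -> North
  U (U-turn (180°)) -> South
  L (left (90° counter-clockwise)) -> East
  U (U-turn (180°)) -> West
  R (right (90° clockwise)) -> North
  R (right (90° clockwise)) -> East
  U (U-turn (180°)) -> West
  L (left (90° counter-clockwise)) -> South
  L (left (90° counter-clockwise)) -> East
  U (U-turn (180°)) -> West
Final: West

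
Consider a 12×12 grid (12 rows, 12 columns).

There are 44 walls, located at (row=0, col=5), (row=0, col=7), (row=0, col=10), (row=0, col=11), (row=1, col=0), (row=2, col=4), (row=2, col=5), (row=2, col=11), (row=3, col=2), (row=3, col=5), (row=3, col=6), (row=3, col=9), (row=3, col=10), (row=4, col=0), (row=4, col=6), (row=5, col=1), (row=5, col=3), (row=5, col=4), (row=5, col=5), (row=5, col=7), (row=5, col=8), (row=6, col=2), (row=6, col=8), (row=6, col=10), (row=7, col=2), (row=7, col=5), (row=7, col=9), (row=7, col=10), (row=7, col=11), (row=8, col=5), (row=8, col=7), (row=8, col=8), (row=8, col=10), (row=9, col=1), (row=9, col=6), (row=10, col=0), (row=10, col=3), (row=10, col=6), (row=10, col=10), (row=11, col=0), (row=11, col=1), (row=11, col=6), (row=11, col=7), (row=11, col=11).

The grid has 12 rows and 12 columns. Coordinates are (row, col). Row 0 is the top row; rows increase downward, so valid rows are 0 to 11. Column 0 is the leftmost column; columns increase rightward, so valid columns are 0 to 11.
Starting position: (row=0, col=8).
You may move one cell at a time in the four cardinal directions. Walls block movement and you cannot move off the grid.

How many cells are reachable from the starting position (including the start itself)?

Answer: Reachable cells: 51

Derivation:
BFS flood-fill from (row=0, col=8):
  Distance 0: (row=0, col=8)
  Distance 1: (row=0, col=9), (row=1, col=8)
  Distance 2: (row=1, col=7), (row=1, col=9), (row=2, col=8)
  Distance 3: (row=1, col=6), (row=1, col=10), (row=2, col=7), (row=2, col=9), (row=3, col=8)
  Distance 4: (row=0, col=6), (row=1, col=5), (row=1, col=11), (row=2, col=6), (row=2, col=10), (row=3, col=7), (row=4, col=8)
  Distance 5: (row=1, col=4), (row=4, col=7), (row=4, col=9)
  Distance 6: (row=0, col=4), (row=1, col=3), (row=4, col=10), (row=5, col=9)
  Distance 7: (row=0, col=3), (row=1, col=2), (row=2, col=3), (row=4, col=11), (row=5, col=10), (row=6, col=9)
  Distance 8: (row=0, col=2), (row=1, col=1), (row=2, col=2), (row=3, col=3), (row=3, col=11), (row=5, col=11)
  Distance 9: (row=0, col=1), (row=2, col=1), (row=3, col=4), (row=4, col=3), (row=6, col=11)
  Distance 10: (row=0, col=0), (row=2, col=0), (row=3, col=1), (row=4, col=2), (row=4, col=4)
  Distance 11: (row=3, col=0), (row=4, col=1), (row=4, col=5), (row=5, col=2)
Total reachable: 51 (grid has 100 open cells total)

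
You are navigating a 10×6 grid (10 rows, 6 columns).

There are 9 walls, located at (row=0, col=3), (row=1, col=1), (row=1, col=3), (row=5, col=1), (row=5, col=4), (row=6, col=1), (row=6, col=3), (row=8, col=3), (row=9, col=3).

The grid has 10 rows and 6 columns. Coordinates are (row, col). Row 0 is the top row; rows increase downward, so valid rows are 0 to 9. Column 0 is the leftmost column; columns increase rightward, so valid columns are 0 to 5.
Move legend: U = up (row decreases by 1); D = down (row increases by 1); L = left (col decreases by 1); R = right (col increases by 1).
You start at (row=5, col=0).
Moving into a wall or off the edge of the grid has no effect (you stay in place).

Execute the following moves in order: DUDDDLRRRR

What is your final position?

Start: (row=5, col=0)
  D (down): (row=5, col=0) -> (row=6, col=0)
  U (up): (row=6, col=0) -> (row=5, col=0)
  D (down): (row=5, col=0) -> (row=6, col=0)
  D (down): (row=6, col=0) -> (row=7, col=0)
  D (down): (row=7, col=0) -> (row=8, col=0)
  L (left): blocked, stay at (row=8, col=0)
  R (right): (row=8, col=0) -> (row=8, col=1)
  R (right): (row=8, col=1) -> (row=8, col=2)
  R (right): blocked, stay at (row=8, col=2)
  R (right): blocked, stay at (row=8, col=2)
Final: (row=8, col=2)

Answer: Final position: (row=8, col=2)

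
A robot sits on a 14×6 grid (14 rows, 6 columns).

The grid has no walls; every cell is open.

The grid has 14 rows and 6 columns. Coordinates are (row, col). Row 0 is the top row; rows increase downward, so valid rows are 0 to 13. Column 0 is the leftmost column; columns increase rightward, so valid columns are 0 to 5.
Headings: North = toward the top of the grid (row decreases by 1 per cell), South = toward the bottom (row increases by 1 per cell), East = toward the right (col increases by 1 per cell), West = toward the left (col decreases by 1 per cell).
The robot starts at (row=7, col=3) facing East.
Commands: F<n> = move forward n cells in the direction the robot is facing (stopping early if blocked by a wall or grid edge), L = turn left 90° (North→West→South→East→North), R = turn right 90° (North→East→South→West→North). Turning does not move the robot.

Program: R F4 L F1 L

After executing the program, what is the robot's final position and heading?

Start: (row=7, col=3), facing East
  R: turn right, now facing South
  F4: move forward 4, now at (row=11, col=3)
  L: turn left, now facing East
  F1: move forward 1, now at (row=11, col=4)
  L: turn left, now facing North
Final: (row=11, col=4), facing North

Answer: Final position: (row=11, col=4), facing North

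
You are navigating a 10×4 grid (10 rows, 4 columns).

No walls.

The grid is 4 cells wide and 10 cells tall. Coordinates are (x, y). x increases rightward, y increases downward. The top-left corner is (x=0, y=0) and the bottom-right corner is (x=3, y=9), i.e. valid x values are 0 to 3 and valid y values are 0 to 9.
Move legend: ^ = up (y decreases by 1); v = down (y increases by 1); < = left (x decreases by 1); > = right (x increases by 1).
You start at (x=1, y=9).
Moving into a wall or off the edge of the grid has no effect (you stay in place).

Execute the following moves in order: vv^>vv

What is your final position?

Answer: Final position: (x=2, y=9)

Derivation:
Start: (x=1, y=9)
  v (down): blocked, stay at (x=1, y=9)
  v (down): blocked, stay at (x=1, y=9)
  ^ (up): (x=1, y=9) -> (x=1, y=8)
  > (right): (x=1, y=8) -> (x=2, y=8)
  v (down): (x=2, y=8) -> (x=2, y=9)
  v (down): blocked, stay at (x=2, y=9)
Final: (x=2, y=9)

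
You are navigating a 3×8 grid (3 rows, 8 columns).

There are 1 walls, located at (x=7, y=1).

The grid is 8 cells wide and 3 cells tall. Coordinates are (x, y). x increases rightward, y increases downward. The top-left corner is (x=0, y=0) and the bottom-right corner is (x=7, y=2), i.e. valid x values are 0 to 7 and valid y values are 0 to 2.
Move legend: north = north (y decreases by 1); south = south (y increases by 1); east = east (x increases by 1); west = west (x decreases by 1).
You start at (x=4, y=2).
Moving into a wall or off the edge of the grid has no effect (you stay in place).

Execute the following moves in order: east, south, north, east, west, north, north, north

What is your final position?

Start: (x=4, y=2)
  east (east): (x=4, y=2) -> (x=5, y=2)
  south (south): blocked, stay at (x=5, y=2)
  north (north): (x=5, y=2) -> (x=5, y=1)
  east (east): (x=5, y=1) -> (x=6, y=1)
  west (west): (x=6, y=1) -> (x=5, y=1)
  north (north): (x=5, y=1) -> (x=5, y=0)
  north (north): blocked, stay at (x=5, y=0)
  north (north): blocked, stay at (x=5, y=0)
Final: (x=5, y=0)

Answer: Final position: (x=5, y=0)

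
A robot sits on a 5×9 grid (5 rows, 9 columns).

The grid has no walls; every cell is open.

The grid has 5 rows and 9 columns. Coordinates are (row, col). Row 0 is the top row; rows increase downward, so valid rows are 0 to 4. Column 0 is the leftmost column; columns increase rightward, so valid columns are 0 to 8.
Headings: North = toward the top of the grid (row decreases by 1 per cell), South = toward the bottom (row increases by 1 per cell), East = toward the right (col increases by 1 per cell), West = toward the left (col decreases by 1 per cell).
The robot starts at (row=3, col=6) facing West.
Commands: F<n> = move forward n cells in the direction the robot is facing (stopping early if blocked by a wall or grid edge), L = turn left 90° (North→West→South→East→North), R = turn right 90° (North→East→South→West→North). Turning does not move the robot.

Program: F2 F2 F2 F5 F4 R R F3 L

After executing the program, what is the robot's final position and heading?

Answer: Final position: (row=3, col=3), facing North

Derivation:
Start: (row=3, col=6), facing West
  F2: move forward 2, now at (row=3, col=4)
  F2: move forward 2, now at (row=3, col=2)
  F2: move forward 2, now at (row=3, col=0)
  F5: move forward 0/5 (blocked), now at (row=3, col=0)
  F4: move forward 0/4 (blocked), now at (row=3, col=0)
  R: turn right, now facing North
  R: turn right, now facing East
  F3: move forward 3, now at (row=3, col=3)
  L: turn left, now facing North
Final: (row=3, col=3), facing North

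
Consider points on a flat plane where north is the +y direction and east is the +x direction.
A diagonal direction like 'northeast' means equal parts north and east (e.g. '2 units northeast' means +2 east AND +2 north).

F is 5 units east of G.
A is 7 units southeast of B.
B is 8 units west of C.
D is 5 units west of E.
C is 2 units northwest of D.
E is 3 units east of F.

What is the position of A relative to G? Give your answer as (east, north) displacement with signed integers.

Answer: A is at (east=0, north=-5) relative to G.

Derivation:
Place G at the origin (east=0, north=0).
  F is 5 units east of G: delta (east=+5, north=+0); F at (east=5, north=0).
  E is 3 units east of F: delta (east=+3, north=+0); E at (east=8, north=0).
  D is 5 units west of E: delta (east=-5, north=+0); D at (east=3, north=0).
  C is 2 units northwest of D: delta (east=-2, north=+2); C at (east=1, north=2).
  B is 8 units west of C: delta (east=-8, north=+0); B at (east=-7, north=2).
  A is 7 units southeast of B: delta (east=+7, north=-7); A at (east=0, north=-5).
Therefore A relative to G: (east=0, north=-5).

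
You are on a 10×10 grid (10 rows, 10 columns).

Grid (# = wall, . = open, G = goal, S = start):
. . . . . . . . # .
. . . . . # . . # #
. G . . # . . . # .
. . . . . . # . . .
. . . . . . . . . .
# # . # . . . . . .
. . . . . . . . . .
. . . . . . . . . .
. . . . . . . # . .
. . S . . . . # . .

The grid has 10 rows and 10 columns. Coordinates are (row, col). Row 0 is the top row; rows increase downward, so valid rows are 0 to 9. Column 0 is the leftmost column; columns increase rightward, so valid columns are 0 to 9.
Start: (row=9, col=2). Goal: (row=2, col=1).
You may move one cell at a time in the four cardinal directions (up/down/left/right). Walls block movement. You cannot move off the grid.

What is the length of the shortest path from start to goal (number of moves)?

Answer: Shortest path length: 8

Derivation:
BFS from (row=9, col=2) until reaching (row=2, col=1):
  Distance 0: (row=9, col=2)
  Distance 1: (row=8, col=2), (row=9, col=1), (row=9, col=3)
  Distance 2: (row=7, col=2), (row=8, col=1), (row=8, col=3), (row=9, col=0), (row=9, col=4)
  Distance 3: (row=6, col=2), (row=7, col=1), (row=7, col=3), (row=8, col=0), (row=8, col=4), (row=9, col=5)
  Distance 4: (row=5, col=2), (row=6, col=1), (row=6, col=3), (row=7, col=0), (row=7, col=4), (row=8, col=5), (row=9, col=6)
  Distance 5: (row=4, col=2), (row=6, col=0), (row=6, col=4), (row=7, col=5), (row=8, col=6)
  Distance 6: (row=3, col=2), (row=4, col=1), (row=4, col=3), (row=5, col=4), (row=6, col=5), (row=7, col=6)
  Distance 7: (row=2, col=2), (row=3, col=1), (row=3, col=3), (row=4, col=0), (row=4, col=4), (row=5, col=5), (row=6, col=6), (row=7, col=7)
  Distance 8: (row=1, col=2), (row=2, col=1), (row=2, col=3), (row=3, col=0), (row=3, col=4), (row=4, col=5), (row=5, col=6), (row=6, col=7), (row=7, col=8)  <- goal reached here
One shortest path (8 moves): (row=9, col=2) -> (row=8, col=2) -> (row=7, col=2) -> (row=6, col=2) -> (row=5, col=2) -> (row=4, col=2) -> (row=4, col=1) -> (row=3, col=1) -> (row=2, col=1)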